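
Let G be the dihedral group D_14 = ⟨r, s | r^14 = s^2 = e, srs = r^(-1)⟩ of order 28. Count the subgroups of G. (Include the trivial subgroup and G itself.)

|G| = 28, so by Lagrange every subgroup order divides 28. Divisors: 1, 2, 4, 7, 14, 28.
Subgroups by order — order 1: 1; order 2: 15; order 4: 7; order 7: 1; order 14: 3; order 28: 1.
Total: 1 + 15 + 7 + 1 + 3 + 1 = 28.

28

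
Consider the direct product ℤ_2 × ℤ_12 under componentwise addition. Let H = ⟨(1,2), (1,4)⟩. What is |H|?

12

|⟨(1,2)⟩| = 6 and |⟨(1,4)⟩| = 6, so |H| is a multiple of lcm(6, 6) = 6 and divides |G| = 24.
Closing under the operation: H = {(0,0), (0,2), (0,4), (0,6), (0,8), (0,10), (1,0), (1,2), (1,4), (1,6), (1,8), (1,10)}, so |H| = 12.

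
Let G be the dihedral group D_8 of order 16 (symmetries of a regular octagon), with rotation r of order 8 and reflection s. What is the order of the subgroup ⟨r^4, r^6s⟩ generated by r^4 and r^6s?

|⟨r^4⟩| = 2 and |⟨r^6s⟩| = 2, so |H| is a multiple of lcm(2, 2) = 2 and divides |G| = 16.
Closing under the operation: H = {e, r^4, r^2s, r^6s}, so |H| = 4.

4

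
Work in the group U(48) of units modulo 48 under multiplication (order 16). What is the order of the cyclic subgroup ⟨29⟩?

Compute successive powers of 29 mod 48: 29, 25, 5, 1; 29^4 ≡ 1 (mod 48).
So |⟨29⟩| = 4.

4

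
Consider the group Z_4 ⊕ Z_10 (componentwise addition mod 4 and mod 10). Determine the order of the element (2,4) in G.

The order of (2,4) in Z_4 × Z_10 is lcm(ord(2) in Z_4, ord(4) in Z_10).
ord(2) = 2 and ord(4) = 5, so |⟨(2,4)⟩| = lcm(2, 5) = 10.

10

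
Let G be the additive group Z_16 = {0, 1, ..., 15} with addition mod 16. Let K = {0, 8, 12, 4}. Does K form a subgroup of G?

Yes

|K| = 4 divides |G| = 16, consistent with Lagrange.
K contains the identity, every element's inverse is in K, and K is closed under +: it is a subgroup.
In fact K = ⟨4⟩.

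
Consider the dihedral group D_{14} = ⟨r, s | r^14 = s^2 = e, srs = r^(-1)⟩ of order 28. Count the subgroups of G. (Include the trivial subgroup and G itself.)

|G| = 28, so by Lagrange every subgroup order divides 28. Divisors: 1, 2, 4, 7, 14, 28.
Subgroups by order — order 1: 1; order 2: 15; order 4: 7; order 7: 1; order 14: 3; order 28: 1.
Total: 1 + 15 + 7 + 1 + 3 + 1 = 28.

28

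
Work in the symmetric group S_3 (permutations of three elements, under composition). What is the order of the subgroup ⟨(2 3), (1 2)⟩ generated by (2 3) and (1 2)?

|⟨(2 3)⟩| = 2 and |⟨(1 2)⟩| = 2, so |H| is a multiple of lcm(2, 2) = 2 and divides |G| = 6.
Closing {(2 3), (1 2)} under the group operation gives all of G, so |H| = 6.

6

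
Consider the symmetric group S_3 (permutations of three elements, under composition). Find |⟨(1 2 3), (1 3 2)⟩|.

|⟨(1 2 3)⟩| = 3 and |⟨(1 3 2)⟩| = 3, so |H| is a multiple of lcm(3, 3) = 3 and divides |G| = 6.
Closing under the operation: H = {e, (1 2 3), (1 3 2)}, so |H| = 3.

3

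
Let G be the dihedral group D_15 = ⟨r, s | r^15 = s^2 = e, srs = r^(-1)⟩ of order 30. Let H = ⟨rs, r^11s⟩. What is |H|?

|⟨rs⟩| = 2 and |⟨r^11s⟩| = 2, so |H| is a multiple of lcm(2, 2) = 2 and divides |G| = 30.
Closing under the operation: H = {e, r^5, r^10, rs, r^6s, r^11s}, so |H| = 6.

6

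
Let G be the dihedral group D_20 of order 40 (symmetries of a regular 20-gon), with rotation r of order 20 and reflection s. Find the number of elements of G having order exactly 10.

4

The elements of order 10 are: r^2, r^6, r^14, r^18.
That's 4.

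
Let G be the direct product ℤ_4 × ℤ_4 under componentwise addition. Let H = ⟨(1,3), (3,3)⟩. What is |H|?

|⟨(1,3)⟩| = 4 and |⟨(3,3)⟩| = 4, so |H| is a multiple of lcm(4, 4) = 4 and divides |G| = 16.
Closing under the operation: H = {(0,0), (0,2), (1,1), (1,3), (2,0), (2,2), (3,1), (3,3)}, so |H| = 8.

8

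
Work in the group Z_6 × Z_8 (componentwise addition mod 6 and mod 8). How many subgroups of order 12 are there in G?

|G| = 48 and 12 | 48, so subgroups of order 12 are possible by Lagrange.
The subgroups of order 12 are: {(0,0), (0,2), (0,4), (0,6), (2,0), (2,2), (2,4), (2,6), (4,0), (4,2), (4,4), (4,6)}; {(0,0), (0,4), (1,0), (1,4), (2,0), (2,4), (3,0), (3,4), (4,0), (4,4), (5,0), (5,4)}; {(0,0), (0,4), (1,2), (1,6), (2,0), (2,4), (3,2), (3,6), (4,0), (4,4), (5,2), (5,6)}.
So G has 3 subgroups of order 12.

3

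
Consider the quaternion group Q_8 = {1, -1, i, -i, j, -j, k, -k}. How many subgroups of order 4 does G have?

|G| = 8 and 4 | 8, so subgroups of order 4 are possible by Lagrange.
The subgroups of order 4 are: {1, -1, i, -i}; {1, -1, j, -j}; {1, -1, k, -k}.
So G has 3 subgroups of order 4.

3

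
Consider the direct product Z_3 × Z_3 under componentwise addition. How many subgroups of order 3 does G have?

4

|G| = 9 and 3 | 9, so subgroups of order 3 are possible by Lagrange.
The subgroups of order 3 are: {(0,0), (0,1), (0,2)}; {(0,0), (1,0), (2,0)}; {(0,0), (1,1), (2,2)}; {(0,0), (1,2), (2,1)}.
So G has 4 subgroups of order 3.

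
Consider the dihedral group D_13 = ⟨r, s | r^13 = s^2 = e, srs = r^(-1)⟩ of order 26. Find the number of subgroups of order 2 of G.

13

|G| = 26 and 2 | 26, so subgroups of order 2 are possible by Lagrange.
The subgroups of order 2 are: {e, r^10s}; {e, r^11s}; {e, r^12s}; {e, r^2s}; … (13 in all).
So G has 13 subgroups of order 2.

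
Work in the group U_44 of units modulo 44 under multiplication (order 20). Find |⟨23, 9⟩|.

|⟨23⟩| = 2 and |⟨9⟩| = 5, so |H| is a multiple of lcm(2, 5) = 10 and divides |G| = 20.
Closing under the operation: H = {1, 3, 5, 9, 15, 23, 25, 27, 31, 37}, so |H| = 10.

10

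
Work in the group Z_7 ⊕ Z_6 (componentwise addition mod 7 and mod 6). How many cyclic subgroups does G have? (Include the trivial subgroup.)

A cyclic subgroup of order d is generated by each of its φ(d) elements of order d, so the cyclic subgroups of order d number (#elements of order d)/φ(d).
Cyclic subgroups by order — order 1: 1; order 2: 1; order 3: 1; order 6: 1; order 7: 1; order 14: 1; order 21: 1; order 42: 1.
Total: 8.

8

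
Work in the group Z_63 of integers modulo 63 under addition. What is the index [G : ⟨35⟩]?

7

|⟨35⟩| = 9 and |G| = 63.
By Lagrange, [G : H] = |G|/|H| = 63/9 = 7.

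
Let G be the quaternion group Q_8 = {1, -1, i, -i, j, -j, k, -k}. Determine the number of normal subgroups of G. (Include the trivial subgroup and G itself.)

G has 6 subgroups. Checking conjugation-invariance by order — order 1: 1/1 normal; order 2: 1/1 normal; order 4: 3/3 normal; order 8: 1/1 normal.
Total normal subgroups: 6.

6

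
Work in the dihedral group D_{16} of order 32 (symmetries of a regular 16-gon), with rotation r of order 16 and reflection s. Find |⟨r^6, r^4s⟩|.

|⟨r^6⟩| = 8 and |⟨r^4s⟩| = 2, so |H| is a multiple of lcm(8, 2) = 8 and divides |G| = 32.
Closing under the operation: H = {e, r^2, r^4, r^6, r^8, r^10, r^12, r^14, s, r^2s, r^4s, r^6s, r^8s, r^10s, r^12s, r^14s}, so |H| = 16.

16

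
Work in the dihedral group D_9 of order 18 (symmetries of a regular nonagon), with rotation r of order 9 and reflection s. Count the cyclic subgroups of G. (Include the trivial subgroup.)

Group the elements of G by the cyclic subgroup they generate; each cyclic subgroup of order d accounts for φ(d) elements.
Cyclic subgroups by order — order 1: 1; order 2: 9; order 3: 1; order 9: 1.
Total: 12.

12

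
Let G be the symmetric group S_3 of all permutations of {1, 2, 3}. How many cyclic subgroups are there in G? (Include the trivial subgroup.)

Each element a generates a cyclic subgroup ⟨a⟩; distinct elements may generate the same one (a cyclic group of order d has φ(d) generators).
Cyclic subgroups by order — order 1: 1; order 2: 3; order 3: 1.
Total: 5.

5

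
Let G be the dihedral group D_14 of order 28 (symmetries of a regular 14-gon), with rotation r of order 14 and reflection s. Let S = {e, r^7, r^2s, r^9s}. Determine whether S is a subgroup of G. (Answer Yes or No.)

|S| = 4 divides |G| = 28, consistent with Lagrange.
S contains the identity, every element's inverse is in S, and S is closed under ·: it is a subgroup.

Yes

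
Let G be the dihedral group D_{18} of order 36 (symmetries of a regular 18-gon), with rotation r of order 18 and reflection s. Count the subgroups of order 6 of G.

|G| = 36 and 6 | 36, so subgroups of order 6 are possible by Lagrange.
The subgroups of order 6 are: {e, r^6, r^12, r^4s, r^10s, r^16s}; {e, r^6, r^12, r^5s, r^11s, r^17s}; {e, r^6, r^12, s, r^6s, r^12s}; {e, r^6, r^12, rs, r^7s, r^13s}; … (7 in all).
So G has 7 subgroups of order 6.

7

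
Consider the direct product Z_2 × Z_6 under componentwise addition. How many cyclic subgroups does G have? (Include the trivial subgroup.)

8

A cyclic subgroup of order d is generated by each of its φ(d) elements of order d, so the cyclic subgroups of order d number (#elements of order d)/φ(d).
Cyclic subgroups by order — order 1: 1; order 2: 3; order 3: 1; order 6: 3.
Total: 8.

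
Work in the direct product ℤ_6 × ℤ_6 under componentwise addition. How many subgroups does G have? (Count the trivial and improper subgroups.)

30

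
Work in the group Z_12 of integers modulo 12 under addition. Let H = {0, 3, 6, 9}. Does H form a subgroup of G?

Yes

|H| = 4 divides |G| = 12, consistent with Lagrange.
H contains the identity, every element's inverse is in H, and H is closed under +: it is a subgroup.
In fact H = ⟨9⟩.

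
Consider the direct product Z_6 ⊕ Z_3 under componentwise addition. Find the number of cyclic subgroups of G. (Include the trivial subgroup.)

10

Group the elements of G by the cyclic subgroup they generate; each cyclic subgroup of order d accounts for φ(d) elements.
Cyclic subgroups by order — order 1: 1; order 2: 1; order 3: 4; order 6: 4.
Total: 10.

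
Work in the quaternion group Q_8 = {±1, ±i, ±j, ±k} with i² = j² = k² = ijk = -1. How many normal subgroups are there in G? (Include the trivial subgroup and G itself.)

G has 6 subgroups. Checking conjugation-invariance by order — order 1: 1/1 normal; order 2: 1/1 normal; order 4: 3/3 normal; order 8: 1/1 normal.
Total normal subgroups: 6.

6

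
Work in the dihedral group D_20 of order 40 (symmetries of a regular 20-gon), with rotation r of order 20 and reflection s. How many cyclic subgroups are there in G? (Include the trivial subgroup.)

Each element a generates a cyclic subgroup ⟨a⟩; distinct elements may generate the same one (a cyclic group of order d has φ(d) generators).
Cyclic subgroups by order — order 1: 1; order 2: 21; order 4: 1; order 5: 1; order 10: 1; order 20: 1.
Total: 26.

26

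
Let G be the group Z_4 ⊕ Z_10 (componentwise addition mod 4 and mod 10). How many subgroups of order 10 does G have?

|G| = 40 and 10 | 40, so subgroups of order 10 are possible by Lagrange.
The subgroups of order 10 are: {(0,0), (0,1), (0,2), (0,3), (0,4), (0,5), (0,6), (0,7), (0,8), (0,9)}; {(0,0), (0,2), (0,4), (0,6), (0,8), (2,0), (2,2), (2,4), (2,6), (2,8)}; {(0,0), (0,2), (0,4), (0,6), (0,8), (2,1), (2,3), (2,5), (2,7), (2,9)}.
So G has 3 subgroups of order 10.

3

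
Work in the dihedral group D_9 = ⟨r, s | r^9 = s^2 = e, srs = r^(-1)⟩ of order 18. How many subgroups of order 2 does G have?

9

|G| = 18 and 2 | 18, so subgroups of order 2 are possible by Lagrange.
The subgroups of order 2 are: {e, r^2s}; {e, r^3s}; {e, r^4s}; {e, r^5s}; … (9 in all).
So G has 9 subgroups of order 2.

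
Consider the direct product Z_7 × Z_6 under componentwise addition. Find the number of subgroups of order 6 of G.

|G| = 42 and 6 | 42, so subgroups of order 6 are possible by Lagrange.
The subgroups of order 6 are: {(0,0), (0,1), (0,2), (0,3), (0,4), (0,5)}.
So G has 1 subgroup of order 6.

1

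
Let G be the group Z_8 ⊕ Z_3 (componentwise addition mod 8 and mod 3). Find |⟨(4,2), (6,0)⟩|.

12

|⟨(4,2)⟩| = 6 and |⟨(6,0)⟩| = 4, so |H| is a multiple of lcm(6, 4) = 12 and divides |G| = 24.
Closing under the operation: H = {(0,0), (0,1), (0,2), (2,0), (2,1), (2,2), (4,0), (4,1), (4,2), (6,0), (6,1), (6,2)}, so |H| = 12.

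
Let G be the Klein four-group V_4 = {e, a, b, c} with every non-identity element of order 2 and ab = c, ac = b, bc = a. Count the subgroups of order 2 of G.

3

|G| = 4 and 2 | 4, so subgroups of order 2 are possible by Lagrange.
The subgroups of order 2 are: {e, a}; {e, b}; {e, c}.
So G has 3 subgroups of order 2.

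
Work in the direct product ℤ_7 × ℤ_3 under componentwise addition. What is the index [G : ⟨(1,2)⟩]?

1

|⟨(1,2)⟩| = 21 and |G| = 21.
By Lagrange, [G : H] = |G|/|H| = 21/21 = 1.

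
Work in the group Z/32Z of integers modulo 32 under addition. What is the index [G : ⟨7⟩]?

1

|⟨7⟩| = 32 and |G| = 32.
By Lagrange, [G : H] = |G|/|H| = 32/32 = 1.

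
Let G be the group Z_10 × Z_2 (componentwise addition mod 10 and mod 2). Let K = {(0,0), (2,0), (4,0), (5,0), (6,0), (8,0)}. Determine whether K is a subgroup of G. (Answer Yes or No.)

No

|K| = 6 does not divide |G| = 20, so by Lagrange K is not a subgroup.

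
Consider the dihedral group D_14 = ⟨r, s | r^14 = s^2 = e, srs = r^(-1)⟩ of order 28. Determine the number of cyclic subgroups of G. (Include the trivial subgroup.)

18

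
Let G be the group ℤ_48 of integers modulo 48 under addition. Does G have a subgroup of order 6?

6 | 48. A subgroup of order 6 is {0, 8, 16, 24, 32, 40}.

Yes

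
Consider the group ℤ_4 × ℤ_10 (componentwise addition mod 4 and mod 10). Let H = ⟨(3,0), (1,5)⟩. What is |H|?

|⟨(3,0)⟩| = 4 and |⟨(1,5)⟩| = 4, so |H| is a multiple of lcm(4, 4) = 4 and divides |G| = 40.
Closing under the operation: H = {(0,0), (0,5), (1,0), (1,5), (2,0), (2,5), (3,0), (3,5)}, so |H| = 8.

8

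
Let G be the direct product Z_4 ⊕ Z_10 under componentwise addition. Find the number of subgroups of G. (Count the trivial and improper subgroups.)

|G| = 40, so by Lagrange every subgroup order divides 40. Divisors: 1, 2, 4, 5, 8, 10, 20, 40.
Subgroups by order — order 1: 1; order 2: 3; order 4: 3; order 5: 1; order 8: 1; order 10: 3; order 20: 3; order 40: 1.
Total: 1 + 3 + 3 + 1 + 1 + 3 + 3 + 1 = 16.

16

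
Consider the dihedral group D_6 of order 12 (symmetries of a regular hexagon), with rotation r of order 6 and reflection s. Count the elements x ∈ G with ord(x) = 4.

0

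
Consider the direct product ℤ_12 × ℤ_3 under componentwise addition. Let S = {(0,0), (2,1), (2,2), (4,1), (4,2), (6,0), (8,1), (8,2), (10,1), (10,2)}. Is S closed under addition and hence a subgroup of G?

|S| = 10 does not divide |G| = 36, so by Lagrange S is not a subgroup.

No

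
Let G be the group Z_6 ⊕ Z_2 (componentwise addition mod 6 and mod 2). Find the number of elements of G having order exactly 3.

2

An element (a,b) has order lcm(ord(a), ord(b)); count pairs with lcm equal to 3.
Enumerating gives 2 such elements.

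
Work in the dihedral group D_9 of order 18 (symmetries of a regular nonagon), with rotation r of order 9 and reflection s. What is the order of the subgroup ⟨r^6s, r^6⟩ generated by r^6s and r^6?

|⟨r^6s⟩| = 2 and |⟨r^6⟩| = 3, so |H| is a multiple of lcm(2, 3) = 6 and divides |G| = 18.
Closing under the operation: H = {e, r^3, r^6, s, r^3s, r^6s}, so |H| = 6.

6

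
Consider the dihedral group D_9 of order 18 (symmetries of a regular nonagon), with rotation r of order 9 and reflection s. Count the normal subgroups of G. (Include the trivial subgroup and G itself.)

4

G has 16 subgroups. Checking conjugation-invariance by order — order 1: 1/1 normal; order 2: 0/9 normal; order 3: 1/1 normal; order 6: 0/3 normal; order 9: 1/1 normal; order 18: 1/1 normal.
Total normal subgroups: 4.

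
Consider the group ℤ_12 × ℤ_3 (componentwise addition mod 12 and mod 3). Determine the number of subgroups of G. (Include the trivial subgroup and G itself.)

|G| = 36, so by Lagrange every subgroup order divides 36. Divisors: 1, 2, 3, 4, 6, 9, 12, 18, 36.
Subgroups by order — order 1: 1; order 2: 1; order 3: 4; order 4: 1; order 6: 4; order 9: 1; order 12: 4; order 18: 1; order 36: 1.
Total: 1 + 1 + 4 + 1 + 4 + 1 + 4 + 1 + 1 = 18.

18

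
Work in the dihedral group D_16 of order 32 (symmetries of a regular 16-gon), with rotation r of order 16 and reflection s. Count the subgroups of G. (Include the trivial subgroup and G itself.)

|G| = 32, so by Lagrange every subgroup order divides 32. Divisors: 1, 2, 4, 8, 16, 32.
Subgroups by order — order 1: 1; order 2: 17; order 4: 9; order 8: 5; order 16: 3; order 32: 1.
Total: 1 + 17 + 9 + 5 + 3 + 1 = 36.

36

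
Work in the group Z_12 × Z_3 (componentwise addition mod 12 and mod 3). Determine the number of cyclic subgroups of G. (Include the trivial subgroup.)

15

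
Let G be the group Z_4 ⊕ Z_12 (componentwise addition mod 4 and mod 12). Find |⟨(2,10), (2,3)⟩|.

|⟨(2,10)⟩| = 6 and |⟨(2,3)⟩| = 4, so |H| is a multiple of lcm(6, 4) = 12 and divides |G| = 48.
Closing under the operation: H = {(0,0), (0,1), (0,2), (0,3), (0,4), (0,5), (0,6), (0,7), (0,8), (0,9), (0,10), (0,11), (2,0), (2,1), (2,2), (2,3), (2,4), (2,5), (2,6), (2,7), (2,8), (2,9), (2,10), (2,11)}, so |H| = 24.

24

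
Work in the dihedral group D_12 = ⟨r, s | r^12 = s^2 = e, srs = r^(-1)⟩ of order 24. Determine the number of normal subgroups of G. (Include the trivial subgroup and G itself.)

G has 34 subgroups. Checking conjugation-invariance by order — order 1: 1/1 normal; order 2: 1/13 normal; order 3: 1/1 normal; order 4: 1/7 normal; order 6: 1/5 normal; order 8: 0/3 normal; order 12: 3/3 normal; order 24: 1/1 normal.
Total normal subgroups: 9.

9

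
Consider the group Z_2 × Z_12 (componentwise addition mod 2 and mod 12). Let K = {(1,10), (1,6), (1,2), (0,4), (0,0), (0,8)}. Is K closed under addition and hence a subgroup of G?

|K| = 6 divides |G| = 24, consistent with Lagrange.
K contains the identity, every element's inverse is in K, and K is closed under +: it is a subgroup.
In fact K = ⟨(1,2)⟩.

Yes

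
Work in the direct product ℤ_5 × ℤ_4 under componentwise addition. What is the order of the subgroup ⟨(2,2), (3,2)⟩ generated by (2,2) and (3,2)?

|⟨(2,2)⟩| = 10 and |⟨(3,2)⟩| = 10, so |H| is a multiple of lcm(10, 10) = 10 and divides |G| = 20.
Closing under the operation: H = {(0,0), (0,2), (1,0), (1,2), (2,0), (2,2), (3,0), (3,2), (4,0), (4,2)}, so |H| = 10.

10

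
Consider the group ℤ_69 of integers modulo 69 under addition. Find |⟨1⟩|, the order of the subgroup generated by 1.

In ℤ_69, the order of an element a is n/gcd(a, n).
gcd(1, 69) = 1, so |⟨1⟩| = 69/1 = 69.

69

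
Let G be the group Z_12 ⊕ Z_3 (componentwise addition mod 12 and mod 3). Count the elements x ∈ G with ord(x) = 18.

An element (a,b) has order lcm(ord(a), ord(b)); count pairs with lcm equal to 18.
Enumerating gives 0 such elements.

0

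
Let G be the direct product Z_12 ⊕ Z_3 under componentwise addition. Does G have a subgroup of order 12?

12 | 36. A subgroup of order 12 is {(0,0), (0,1), (0,2), (3,0), (3,1), (3,2), (6,0), (6,1), (6,2), (9,0), (9,1), (9,2)}.

Yes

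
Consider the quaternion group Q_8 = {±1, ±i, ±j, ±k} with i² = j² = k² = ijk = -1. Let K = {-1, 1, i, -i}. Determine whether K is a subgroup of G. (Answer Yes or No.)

Yes

|K| = 4 divides |G| = 8, consistent with Lagrange.
K contains the identity, every element's inverse is in K, and K is closed under ·: it is a subgroup.
In fact K = ⟨-i⟩.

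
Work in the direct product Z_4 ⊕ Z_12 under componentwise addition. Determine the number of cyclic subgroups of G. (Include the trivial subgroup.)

Group the elements of G by the cyclic subgroup they generate; each cyclic subgroup of order d accounts for φ(d) elements.
Cyclic subgroups by order — order 1: 1; order 2: 3; order 3: 1; order 4: 6; order 6: 3; order 12: 6.
Total: 20.

20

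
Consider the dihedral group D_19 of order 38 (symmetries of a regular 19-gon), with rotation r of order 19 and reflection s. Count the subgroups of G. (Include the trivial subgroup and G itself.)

22

|G| = 38, so by Lagrange every subgroup order divides 38. Divisors: 1, 2, 19, 38.
Subgroups by order — order 1: 1; order 2: 19; order 19: 1; order 38: 1.
Total: 1 + 19 + 1 + 1 = 22.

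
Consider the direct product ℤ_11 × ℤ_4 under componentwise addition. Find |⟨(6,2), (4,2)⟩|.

22

|⟨(6,2)⟩| = 22 and |⟨(4,2)⟩| = 22, so |H| is a multiple of lcm(22, 22) = 22 and divides |G| = 44.
Closing under the operation: H = {(0,0), (0,2), (1,0), (1,2), (2,0), (2,2), (3,0), (3,2), (4,0), (4,2), (5,0), (5,2), (6,0), (6,2), (7,0), (7,2), (8,0), (8,2), (9,0), (9,2), (10,0), (10,2)}, so |H| = 22.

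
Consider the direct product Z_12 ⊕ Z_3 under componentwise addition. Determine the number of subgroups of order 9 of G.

1

|G| = 36 and 9 | 36, so subgroups of order 9 are possible by Lagrange.
The subgroups of order 9 are: {(0,0), (0,1), (0,2), (4,0), (4,1), (4,2), (8,0), (8,1), (8,2)}.
So G has 1 subgroup of order 9.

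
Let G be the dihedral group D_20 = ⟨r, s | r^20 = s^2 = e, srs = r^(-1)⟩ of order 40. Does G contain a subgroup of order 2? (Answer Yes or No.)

2 | 40. A subgroup of order 2 is {e, r^10}.

Yes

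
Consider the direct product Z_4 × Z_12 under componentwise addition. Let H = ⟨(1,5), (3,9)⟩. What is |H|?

|⟨(1,5)⟩| = 12 and |⟨(3,9)⟩| = 4, so |H| is a multiple of lcm(12, 4) = 12 and divides |G| = 48.
Closing under the operation: H = {(0,0), (0,2), (0,4), (0,6), (0,8), (0,10), (1,1), (1,3), (1,5), (1,7), (1,9), (1,11), (2,0), (2,2), (2,4), (2,6), (2,8), (2,10), (3,1), (3,3), (3,5), (3,7), (3,9), (3,11)}, so |H| = 24.

24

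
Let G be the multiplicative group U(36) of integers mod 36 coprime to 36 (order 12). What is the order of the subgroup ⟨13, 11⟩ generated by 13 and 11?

|⟨13⟩| = 3 and |⟨11⟩| = 6, so |H| is a multiple of lcm(3, 6) = 6 and divides |G| = 12.
Closing under the operation: H = {1, 11, 13, 23, 25, 35}, so |H| = 6.

6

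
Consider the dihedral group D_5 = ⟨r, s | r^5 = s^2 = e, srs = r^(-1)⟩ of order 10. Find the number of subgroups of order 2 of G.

|G| = 10 and 2 | 10, so subgroups of order 2 are possible by Lagrange.
The subgroups of order 2 are: {e, r^2s}; {e, r^3s}; {e, r^4s}; {e, rs}; … (5 in all).
So G has 5 subgroups of order 2.

5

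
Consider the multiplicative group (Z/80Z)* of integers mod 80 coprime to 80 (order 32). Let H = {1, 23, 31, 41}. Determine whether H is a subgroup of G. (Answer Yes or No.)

No

23 ∈ H but its inverse 7 ∉ H, so H is not a subgroup.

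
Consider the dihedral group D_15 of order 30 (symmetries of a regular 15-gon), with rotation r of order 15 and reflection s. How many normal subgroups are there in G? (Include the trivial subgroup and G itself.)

G has 28 subgroups. Checking conjugation-invariance by order — order 1: 1/1 normal; order 2: 0/15 normal; order 3: 1/1 normal; order 5: 1/1 normal; order 6: 0/5 normal; order 10: 0/3 normal; order 15: 1/1 normal; order 30: 1/1 normal.
Total normal subgroups: 5.

5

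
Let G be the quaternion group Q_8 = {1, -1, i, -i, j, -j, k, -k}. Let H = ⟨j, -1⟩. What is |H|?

|⟨j⟩| = 4 and |⟨-1⟩| = 2, so |H| is a multiple of lcm(4, 2) = 4 and divides |G| = 8.
Closing under the operation: H = {1, -1, j, -j}, so |H| = 4.

4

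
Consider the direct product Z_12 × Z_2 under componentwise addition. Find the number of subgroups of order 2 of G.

|G| = 24 and 2 | 24, so subgroups of order 2 are possible by Lagrange.
The subgroups of order 2 are: {(0,0), (0,1)}; {(0,0), (6,0)}; {(0,0), (6,1)}.
So G has 3 subgroups of order 2.

3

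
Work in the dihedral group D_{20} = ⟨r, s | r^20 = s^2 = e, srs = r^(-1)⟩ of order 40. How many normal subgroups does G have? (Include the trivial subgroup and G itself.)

9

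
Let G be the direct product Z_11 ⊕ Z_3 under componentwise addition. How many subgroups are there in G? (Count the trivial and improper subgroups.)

4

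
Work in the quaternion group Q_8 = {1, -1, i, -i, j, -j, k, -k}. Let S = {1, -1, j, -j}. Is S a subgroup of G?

|S| = 4 divides |G| = 8, consistent with Lagrange.
S contains the identity, every element's inverse is in S, and S is closed under ·: it is a subgroup.
In fact S = ⟨j⟩.

Yes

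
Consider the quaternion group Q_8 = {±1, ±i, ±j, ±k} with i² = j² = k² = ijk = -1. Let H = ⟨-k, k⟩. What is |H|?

4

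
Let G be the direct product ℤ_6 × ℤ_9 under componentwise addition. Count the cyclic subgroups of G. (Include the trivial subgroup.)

16

Group the elements of G by the cyclic subgroup they generate; each cyclic subgroup of order d accounts for φ(d) elements.
Cyclic subgroups by order — order 1: 1; order 2: 1; order 3: 4; order 6: 4; order 9: 3; order 18: 3.
Total: 16.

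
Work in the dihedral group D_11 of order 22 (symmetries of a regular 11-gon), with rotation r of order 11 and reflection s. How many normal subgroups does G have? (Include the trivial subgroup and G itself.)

3

G has 14 subgroups. Checking conjugation-invariance by order — order 1: 1/1 normal; order 2: 0/11 normal; order 11: 1/1 normal; order 22: 1/1 normal.
Total normal subgroups: 3.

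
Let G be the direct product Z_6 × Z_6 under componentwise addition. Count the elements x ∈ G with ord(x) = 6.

24

An element (a,b) has order lcm(ord(a), ord(b)); count pairs with lcm equal to 6.
Enumerating gives 24 such elements.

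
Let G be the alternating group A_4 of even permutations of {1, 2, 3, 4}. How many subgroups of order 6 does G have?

|G| = 12 and 6 | 12, so subgroups of order 6 are possible by Lagrange.
Checking all subgroups of G, none has order 6.
So G has 0 subgroups of order 6.

0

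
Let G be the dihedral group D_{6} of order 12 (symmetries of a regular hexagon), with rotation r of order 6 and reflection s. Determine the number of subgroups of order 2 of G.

7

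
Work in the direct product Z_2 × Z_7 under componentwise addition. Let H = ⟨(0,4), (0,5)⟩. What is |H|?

7

|⟨(0,4)⟩| = 7 and |⟨(0,5)⟩| = 7, so |H| is a multiple of lcm(7, 7) = 7 and divides |G| = 14.
Closing under the operation: H = {(0,0), (0,1), (0,2), (0,3), (0,4), (0,5), (0,6)}, so |H| = 7.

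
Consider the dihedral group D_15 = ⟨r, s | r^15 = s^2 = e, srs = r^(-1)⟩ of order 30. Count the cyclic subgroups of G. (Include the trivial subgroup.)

19

Group the elements of G by the cyclic subgroup they generate; each cyclic subgroup of order d accounts for φ(d) elements.
Cyclic subgroups by order — order 1: 1; order 2: 15; order 3: 1; order 5: 1; order 15: 1.
Total: 19.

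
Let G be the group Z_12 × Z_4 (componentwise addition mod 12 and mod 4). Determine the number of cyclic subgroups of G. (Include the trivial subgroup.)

Each element a generates a cyclic subgroup ⟨a⟩; distinct elements may generate the same one (a cyclic group of order d has φ(d) generators).
Cyclic subgroups by order — order 1: 1; order 2: 3; order 3: 1; order 4: 6; order 6: 3; order 12: 6.
Total: 20.

20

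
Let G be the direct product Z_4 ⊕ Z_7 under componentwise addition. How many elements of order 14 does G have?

6

An element (a,b) has order lcm(ord(a), ord(b)); count pairs with lcm equal to 14.
Enumerating gives 6 such elements.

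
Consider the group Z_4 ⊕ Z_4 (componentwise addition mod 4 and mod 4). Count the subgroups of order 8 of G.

|G| = 16 and 8 | 16, so subgroups of order 8 are possible by Lagrange.
The subgroups of order 8 are: {(0,0), (0,1), (0,2), (0,3), (2,0), (2,1), (2,2), (2,3)}; {(0,0), (0,2), (1,0), (1,2), (2,0), (2,2), (3,0), (3,2)}; {(0,0), (0,2), (1,1), (1,3), (2,0), (2,2), (3,1), (3,3)}.
So G has 3 subgroups of order 8.

3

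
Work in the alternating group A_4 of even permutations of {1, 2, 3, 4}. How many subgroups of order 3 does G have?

4

|G| = 12 and 3 | 12, so subgroups of order 3 are possible by Lagrange.
The subgroups of order 3 are: {e, (1 2 3), (1 3 2)}; {e, (1 2 4), (1 4 2)}; {e, (1 3 4), (1 4 3)}; {e, (2 3 4), (2 4 3)}.
So G has 4 subgroups of order 3.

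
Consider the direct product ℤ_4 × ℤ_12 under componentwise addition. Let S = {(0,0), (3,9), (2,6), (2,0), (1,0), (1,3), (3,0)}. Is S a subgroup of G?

No

|S| = 7 does not divide |G| = 48, so by Lagrange S is not a subgroup.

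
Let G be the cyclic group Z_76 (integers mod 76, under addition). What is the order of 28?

19

In Z_76, the order of an element a is n/gcd(a, n).
gcd(28, 76) = 4, so |⟨28⟩| = 76/4 = 19.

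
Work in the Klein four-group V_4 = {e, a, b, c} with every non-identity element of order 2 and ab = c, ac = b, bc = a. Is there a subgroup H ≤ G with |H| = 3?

3 does not divide |G| = 4, so by Lagrange no subgroup of order 3 exists.

No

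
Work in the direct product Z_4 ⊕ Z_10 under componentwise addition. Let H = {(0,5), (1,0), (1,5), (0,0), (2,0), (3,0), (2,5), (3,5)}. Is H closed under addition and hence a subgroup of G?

Yes

|H| = 8 divides |G| = 40, consistent with Lagrange.
H contains the identity, every element's inverse is in H, and H is closed under +: it is a subgroup.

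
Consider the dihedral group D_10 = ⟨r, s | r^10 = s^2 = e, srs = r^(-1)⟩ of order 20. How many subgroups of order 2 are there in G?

11

|G| = 20 and 2 | 20, so subgroups of order 2 are possible by Lagrange.
The subgroups of order 2 are: {e, r^2s}; {e, r^3s}; {e, r^4s}; {e, r^5}; … (11 in all).
So G has 11 subgroups of order 2.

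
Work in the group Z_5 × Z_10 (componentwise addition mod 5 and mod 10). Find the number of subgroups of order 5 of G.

|G| = 50 and 5 | 50, so subgroups of order 5 are possible by Lagrange.
The subgroups of order 5 are: {(0,0), (0,2), (0,4), (0,6), (0,8)}; {(0,0), (1,0), (2,0), (3,0), (4,0)}; {(0,0), (1,2), (2,4), (3,6), (4,8)}; {(0,0), (1,4), (2,8), (3,2), (4,6)}; … (6 in all).
So G has 6 subgroups of order 5.

6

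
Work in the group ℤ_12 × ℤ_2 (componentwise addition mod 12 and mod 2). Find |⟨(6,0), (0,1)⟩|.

|⟨(6,0)⟩| = 2 and |⟨(0,1)⟩| = 2, so |H| is a multiple of lcm(2, 2) = 2 and divides |G| = 24.
Closing under the operation: H = {(0,0), (0,1), (6,0), (6,1)}, so |H| = 4.

4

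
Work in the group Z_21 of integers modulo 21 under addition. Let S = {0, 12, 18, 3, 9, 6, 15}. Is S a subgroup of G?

|S| = 7 divides |G| = 21, consistent with Lagrange.
S contains the identity, every element's inverse is in S, and S is closed under +: it is a subgroup.
In fact S = ⟨18⟩.

Yes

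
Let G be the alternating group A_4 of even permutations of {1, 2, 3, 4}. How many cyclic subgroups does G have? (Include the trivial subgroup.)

Each element a generates a cyclic subgroup ⟨a⟩; distinct elements may generate the same one (a cyclic group of order d has φ(d) generators).
Cyclic subgroups by order — order 1: 1; order 2: 3; order 3: 4.
Total: 8.

8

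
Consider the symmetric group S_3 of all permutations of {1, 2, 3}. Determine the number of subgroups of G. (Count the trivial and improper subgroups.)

|G| = 6, so by Lagrange every subgroup order divides 6. Divisors: 1, 2, 3, 6.
Subgroups by order — order 1: 1; order 2: 3; order 3: 1; order 6: 1.
Total: 1 + 3 + 1 + 1 = 6.

6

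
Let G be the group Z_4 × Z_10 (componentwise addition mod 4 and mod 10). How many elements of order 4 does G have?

An element (a,b) has order lcm(ord(a), ord(b)); count pairs with lcm equal to 4.
Enumerating gives 4 such elements.

4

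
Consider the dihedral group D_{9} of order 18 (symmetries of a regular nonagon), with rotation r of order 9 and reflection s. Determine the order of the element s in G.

Computing powers of s: the smallest k with (s)^k = e is k = 2.

2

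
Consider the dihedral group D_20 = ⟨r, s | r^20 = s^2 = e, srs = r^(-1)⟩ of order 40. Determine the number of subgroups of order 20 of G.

3

|G| = 40 and 20 | 40, so subgroups of order 20 are possible by Lagrange.
The subgroups of order 20 are: {e, r, r^2, r^3, r^4, r^5, r^6, r^7, r^8, r^9, r^10, r^11, r^12, r^13, r^14, r^15, r^16, r^17, r^18, r^19}; {e, r^2, r^4, r^6, r^8, r^10, r^12, r^14, r^16, r^18, s, r^2s, r^4s, r^6s, r^8s, r^10s, r^12s, r^14s, r^16s, r^18s}; {e, r^2, r^4, r^6, r^8, r^10, r^12, r^14, r^16, r^18, rs, r^3s, r^5s, r^7s, r^9s, r^11s, r^13s, r^15s, r^17s, r^19s}.
So G has 3 subgroups of order 20.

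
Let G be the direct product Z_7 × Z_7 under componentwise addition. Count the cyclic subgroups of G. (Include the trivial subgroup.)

Group the elements of G by the cyclic subgroup they generate; each cyclic subgroup of order d accounts for φ(d) elements.
Cyclic subgroups by order — order 1: 1; order 7: 8.
Total: 9.

9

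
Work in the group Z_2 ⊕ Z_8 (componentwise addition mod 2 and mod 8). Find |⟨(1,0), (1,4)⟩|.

|⟨(1,0)⟩| = 2 and |⟨(1,4)⟩| = 2, so |H| is a multiple of lcm(2, 2) = 2 and divides |G| = 16.
Closing under the operation: H = {(0,0), (0,4), (1,0), (1,4)}, so |H| = 4.

4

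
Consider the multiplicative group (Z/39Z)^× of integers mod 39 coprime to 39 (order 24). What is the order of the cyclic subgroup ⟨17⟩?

6

Compute successive powers of 17 mod 39: 17, 16, 38, 22, 23, 1; 17^6 ≡ 1 (mod 39).
So |⟨17⟩| = 6.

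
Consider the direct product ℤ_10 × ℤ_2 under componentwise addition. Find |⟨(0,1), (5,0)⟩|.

4

|⟨(0,1)⟩| = 2 and |⟨(5,0)⟩| = 2, so |H| is a multiple of lcm(2, 2) = 2 and divides |G| = 20.
Closing under the operation: H = {(0,0), (0,1), (5,0), (5,1)}, so |H| = 4.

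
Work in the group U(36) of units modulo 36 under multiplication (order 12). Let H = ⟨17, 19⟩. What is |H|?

4

|⟨17⟩| = 2 and |⟨19⟩| = 2, so |H| is a multiple of lcm(2, 2) = 2 and divides |G| = 12.
Closing under the operation: H = {1, 17, 19, 35}, so |H| = 4.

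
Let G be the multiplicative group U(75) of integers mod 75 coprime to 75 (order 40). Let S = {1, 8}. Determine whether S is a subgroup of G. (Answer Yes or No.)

8 ∈ S but its inverse 47 ∉ S, so S is not a subgroup.

No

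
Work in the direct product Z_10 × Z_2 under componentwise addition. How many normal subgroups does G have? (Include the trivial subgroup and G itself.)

10

G is abelian, so every subgroup is normal.
G has 10 subgroups in total, hence 10 normal subgroups.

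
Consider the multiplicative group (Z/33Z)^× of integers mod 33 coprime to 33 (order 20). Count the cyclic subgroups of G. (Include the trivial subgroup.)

8

Group the elements of G by the cyclic subgroup they generate; each cyclic subgroup of order d accounts for φ(d) elements.
Cyclic subgroups by order — order 1: 1; order 2: 3; order 5: 1; order 10: 3.
Total: 8.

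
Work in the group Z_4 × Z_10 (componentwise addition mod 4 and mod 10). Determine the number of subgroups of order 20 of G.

|G| = 40 and 20 | 40, so subgroups of order 20 are possible by Lagrange.
The subgroups of order 20 are: {(0,0), (0,1), (0,2), (0,3), (0,4), (0,5), (0,6), (0,7), (0,8), (0,9), (2,0), (2,1), (2,2), (2,3), (2,4), (2,5), (2,6), (2,7), (2,8), (2,9)}; {(0,0), (0,2), (0,4), (0,6), (0,8), (1,0), (1,2), (1,4), (1,6), (1,8), (2,0), (2,2), (2,4), (2,6), (2,8), (3,0), (3,2), (3,4), (3,6), (3,8)}; {(0,0), (0,2), (0,4), (0,6), (0,8), (1,1), (1,3), (1,5), (1,7), (1,9), (2,0), (2,2), (2,4), (2,6), (2,8), (3,1), (3,3), (3,5), (3,7), (3,9)}.
So G has 3 subgroups of order 20.

3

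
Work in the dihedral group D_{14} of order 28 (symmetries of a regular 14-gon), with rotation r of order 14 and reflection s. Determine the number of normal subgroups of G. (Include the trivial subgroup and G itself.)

G has 28 subgroups. Checking conjugation-invariance by order — order 1: 1/1 normal; order 2: 1/15 normal; order 4: 0/7 normal; order 7: 1/1 normal; order 14: 3/3 normal; order 28: 1/1 normal.
Total normal subgroups: 7.

7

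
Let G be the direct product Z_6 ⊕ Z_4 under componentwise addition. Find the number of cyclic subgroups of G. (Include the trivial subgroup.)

12

Group the elements of G by the cyclic subgroup they generate; each cyclic subgroup of order d accounts for φ(d) elements.
Cyclic subgroups by order — order 1: 1; order 2: 3; order 3: 1; order 4: 2; order 6: 3; order 12: 2.
Total: 12.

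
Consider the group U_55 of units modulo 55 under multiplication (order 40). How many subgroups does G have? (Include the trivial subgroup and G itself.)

16

|G| = 40, so by Lagrange every subgroup order divides 40. Divisors: 1, 2, 4, 5, 8, 10, 20, 40.
Subgroups by order — order 1: 1; order 2: 3; order 4: 3; order 5: 1; order 8: 1; order 10: 3; order 20: 3; order 40: 1.
Total: 1 + 3 + 3 + 1 + 1 + 3 + 3 + 1 = 16.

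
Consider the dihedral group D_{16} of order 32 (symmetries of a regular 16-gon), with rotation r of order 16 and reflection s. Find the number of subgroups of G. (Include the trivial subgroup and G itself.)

36

|G| = 32, so by Lagrange every subgroup order divides 32. Divisors: 1, 2, 4, 8, 16, 32.
Subgroups by order — order 1: 1; order 2: 17; order 4: 9; order 8: 5; order 16: 3; order 32: 1.
Total: 1 + 17 + 9 + 5 + 3 + 1 = 36.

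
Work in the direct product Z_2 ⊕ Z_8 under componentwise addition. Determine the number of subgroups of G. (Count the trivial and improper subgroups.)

11

|G| = 16, so by Lagrange every subgroup order divides 16. Divisors: 1, 2, 4, 8, 16.
Subgroups by order — order 1: 1; order 2: 3; order 4: 3; order 8: 3; order 16: 1.
Total: 1 + 3 + 3 + 3 + 1 = 11.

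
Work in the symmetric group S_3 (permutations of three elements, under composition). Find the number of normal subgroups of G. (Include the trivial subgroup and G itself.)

3

G has 6 subgroups. Checking conjugation-invariance by order — order 1: 1/1 normal; order 2: 0/3 normal; order 3: 1/1 normal; order 6: 1/1 normal.
Total normal subgroups: 3.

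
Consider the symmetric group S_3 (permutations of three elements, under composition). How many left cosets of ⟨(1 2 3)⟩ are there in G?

2

|⟨(1 2 3)⟩| = 3 and |G| = 6.
By Lagrange, [G : H] = |G|/|H| = 6/3 = 2.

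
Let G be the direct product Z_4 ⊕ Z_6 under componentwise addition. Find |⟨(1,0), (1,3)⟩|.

|⟨(1,0)⟩| = 4 and |⟨(1,3)⟩| = 4, so |H| is a multiple of lcm(4, 4) = 4 and divides |G| = 24.
Closing under the operation: H = {(0,0), (0,3), (1,0), (1,3), (2,0), (2,3), (3,0), (3,3)}, so |H| = 8.

8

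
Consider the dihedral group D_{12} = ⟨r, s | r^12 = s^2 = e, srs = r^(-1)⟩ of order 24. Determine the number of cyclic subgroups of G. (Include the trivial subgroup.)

18

Group the elements of G by the cyclic subgroup they generate; each cyclic subgroup of order d accounts for φ(d) elements.
Cyclic subgroups by order — order 1: 1; order 2: 13; order 3: 1; order 4: 1; order 6: 1; order 12: 1.
Total: 18.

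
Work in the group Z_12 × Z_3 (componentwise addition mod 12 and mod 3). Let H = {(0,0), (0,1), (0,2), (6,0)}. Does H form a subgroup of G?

No

Closure fails: (0,1) + (6,0) = (6,1) ∉ H. So H is not a subgroup.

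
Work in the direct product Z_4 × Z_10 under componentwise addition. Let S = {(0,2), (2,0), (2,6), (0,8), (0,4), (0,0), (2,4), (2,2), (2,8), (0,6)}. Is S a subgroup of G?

Yes

|S| = 10 divides |G| = 40, consistent with Lagrange.
S contains the identity, every element's inverse is in S, and S is closed under +: it is a subgroup.
In fact S = ⟨(2,4)⟩.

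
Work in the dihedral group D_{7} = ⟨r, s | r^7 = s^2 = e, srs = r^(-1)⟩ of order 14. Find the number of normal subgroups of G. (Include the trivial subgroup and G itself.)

G has 10 subgroups. Checking conjugation-invariance by order — order 1: 1/1 normal; order 2: 0/7 normal; order 7: 1/1 normal; order 14: 1/1 normal.
Total normal subgroups: 3.

3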